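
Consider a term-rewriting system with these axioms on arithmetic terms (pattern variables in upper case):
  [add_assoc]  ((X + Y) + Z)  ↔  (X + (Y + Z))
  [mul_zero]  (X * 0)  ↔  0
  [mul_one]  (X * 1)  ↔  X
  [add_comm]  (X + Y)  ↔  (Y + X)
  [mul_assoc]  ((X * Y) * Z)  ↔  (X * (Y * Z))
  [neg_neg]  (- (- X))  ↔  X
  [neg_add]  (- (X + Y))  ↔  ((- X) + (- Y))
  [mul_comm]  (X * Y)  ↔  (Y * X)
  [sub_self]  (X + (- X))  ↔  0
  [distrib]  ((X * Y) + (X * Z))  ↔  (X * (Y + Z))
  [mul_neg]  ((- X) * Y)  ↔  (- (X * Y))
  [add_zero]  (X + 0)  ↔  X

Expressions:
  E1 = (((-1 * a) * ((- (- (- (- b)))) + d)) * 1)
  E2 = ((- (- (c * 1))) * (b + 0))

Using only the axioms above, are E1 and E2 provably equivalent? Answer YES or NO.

Every axiom is a valid identity, so a rewrite proof would force E1 and E2 to agree under every assignment.
At a=0, b=1, c=1, d=0: E1 = 0 but E2 = 1; they differ, so no derivation exists.

NO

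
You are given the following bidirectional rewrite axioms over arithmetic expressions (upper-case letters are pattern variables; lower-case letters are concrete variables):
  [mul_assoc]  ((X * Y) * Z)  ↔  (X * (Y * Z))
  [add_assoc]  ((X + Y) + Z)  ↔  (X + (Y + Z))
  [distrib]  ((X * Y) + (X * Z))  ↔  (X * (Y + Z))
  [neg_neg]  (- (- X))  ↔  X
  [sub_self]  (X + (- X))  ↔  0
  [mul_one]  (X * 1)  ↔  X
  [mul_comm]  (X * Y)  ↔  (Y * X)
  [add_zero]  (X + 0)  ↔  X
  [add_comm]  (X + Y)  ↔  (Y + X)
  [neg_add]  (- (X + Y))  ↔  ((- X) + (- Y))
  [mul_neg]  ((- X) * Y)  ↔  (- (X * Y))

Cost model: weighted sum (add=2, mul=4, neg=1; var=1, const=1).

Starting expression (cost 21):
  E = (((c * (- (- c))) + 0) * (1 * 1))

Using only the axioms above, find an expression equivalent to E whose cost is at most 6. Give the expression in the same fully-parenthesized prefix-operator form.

(c * c)   [cost 6]

1. [add_zero →] ((c * (- (- c))) + 0)  →  (c * (- (- c)));  E = ((c * (- (- c))) * (1 * 1))
2. [mul_one →] (1 * 1)  →  1;  E = ((c * (- (- c))) * 1)
3. [mul_one →] ((c * (- (- c))) * 1)  →  (c * (- (- c)))
4. [neg_neg →] (- (- c))  →  c;  cost 6 ≤ 6, done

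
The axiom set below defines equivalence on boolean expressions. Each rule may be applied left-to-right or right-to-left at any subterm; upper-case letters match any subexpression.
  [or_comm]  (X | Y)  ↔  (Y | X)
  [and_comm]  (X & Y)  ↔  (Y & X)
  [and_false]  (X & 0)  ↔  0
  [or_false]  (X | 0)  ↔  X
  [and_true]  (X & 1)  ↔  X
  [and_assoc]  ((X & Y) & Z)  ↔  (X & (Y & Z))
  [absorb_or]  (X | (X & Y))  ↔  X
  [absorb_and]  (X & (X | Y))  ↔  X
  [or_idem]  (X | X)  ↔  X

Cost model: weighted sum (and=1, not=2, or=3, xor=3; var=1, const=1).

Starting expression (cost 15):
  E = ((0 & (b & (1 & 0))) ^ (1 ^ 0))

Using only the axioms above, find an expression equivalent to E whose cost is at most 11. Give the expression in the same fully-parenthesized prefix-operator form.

((0 & 0) ^ (1 ^ 0))   [cost 11]

1. [and_comm →] (1 & 0)  →  (0 & 1);  E = ((0 & (b & (0 & 1))) ^ (1 ^ 0))
2. [and_true →] (0 & 1)  →  0;  E = ((0 & (b & 0)) ^ (1 ^ 0))
3. [and_false →] (b & 0)  →  0;  cost 11 ≤ 11, done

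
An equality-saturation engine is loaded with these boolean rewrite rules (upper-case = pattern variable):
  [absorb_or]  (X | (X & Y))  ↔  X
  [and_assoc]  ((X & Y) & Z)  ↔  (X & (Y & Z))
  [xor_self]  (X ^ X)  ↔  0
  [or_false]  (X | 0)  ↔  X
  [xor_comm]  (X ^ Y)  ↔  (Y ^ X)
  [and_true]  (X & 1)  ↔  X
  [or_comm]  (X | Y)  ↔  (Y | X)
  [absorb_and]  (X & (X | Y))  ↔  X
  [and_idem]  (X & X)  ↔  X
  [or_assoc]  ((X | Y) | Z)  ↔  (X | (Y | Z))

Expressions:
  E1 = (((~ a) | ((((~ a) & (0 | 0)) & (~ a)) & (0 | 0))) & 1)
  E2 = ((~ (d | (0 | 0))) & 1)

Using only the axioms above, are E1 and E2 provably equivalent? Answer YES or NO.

Every axiom is a valid identity, so a rewrite proof would force E1 and E2 to agree under every assignment.
At a=0, d=1: E1 = 1 but E2 = 0; they differ, so no derivation exists.

NO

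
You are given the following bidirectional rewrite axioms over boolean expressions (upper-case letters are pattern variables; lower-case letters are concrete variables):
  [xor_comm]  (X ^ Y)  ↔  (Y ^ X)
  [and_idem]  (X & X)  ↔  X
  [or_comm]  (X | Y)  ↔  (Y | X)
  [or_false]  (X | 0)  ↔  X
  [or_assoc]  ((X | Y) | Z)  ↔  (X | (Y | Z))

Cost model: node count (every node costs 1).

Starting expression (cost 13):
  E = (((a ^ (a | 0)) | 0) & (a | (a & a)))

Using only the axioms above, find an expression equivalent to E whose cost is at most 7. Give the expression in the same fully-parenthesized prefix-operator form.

1. [or_false →] (a | 0)  →  a;  E = (((a ^ a) | 0) & (a | (a & a)))
2. [and_idem →] (a & a)  →  a;  E = (((a ^ a) | 0) & (a | a))
3. [or_false →] ((a ^ a) | 0)  →  (a ^ a);  cost 7 ≤ 7, done

((a ^ a) & (a | a))   [cost 7]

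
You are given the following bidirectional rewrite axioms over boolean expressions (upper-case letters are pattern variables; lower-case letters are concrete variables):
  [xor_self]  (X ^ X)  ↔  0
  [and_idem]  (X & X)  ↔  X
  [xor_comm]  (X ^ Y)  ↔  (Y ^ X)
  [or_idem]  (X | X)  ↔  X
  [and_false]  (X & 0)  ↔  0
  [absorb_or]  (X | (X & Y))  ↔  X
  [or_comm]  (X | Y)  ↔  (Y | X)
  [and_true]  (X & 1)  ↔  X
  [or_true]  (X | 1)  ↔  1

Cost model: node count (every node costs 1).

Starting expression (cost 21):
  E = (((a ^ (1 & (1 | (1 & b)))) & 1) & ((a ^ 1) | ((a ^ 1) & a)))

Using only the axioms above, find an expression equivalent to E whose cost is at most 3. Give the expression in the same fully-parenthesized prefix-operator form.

(1) ((a ^ (1 & (1 | (1 & b)))) & 1)  =[and_true →]=  (a ^ (1 & (1 | (1 & b))))    ⊢ ((a ^ (1 & (1 | (1 & b)))) & ((a ^ 1) | ((a ^ 1) & a)))
(2) (1 | (1 & b))  =[absorb_or →]=  1    ⊢ ((a ^ (1 & 1)) & ((a ^ 1) | ((a ^ 1) & a)))
(3) (1 & 1)  =[and_idem →]=  1    ⊢ ((a ^ 1) & ((a ^ 1) | ((a ^ 1) & a)))
(4) ((a ^ 1) | ((a ^ 1) & a))  =[absorb_or →]=  (a ^ 1)    ⊢ ((a ^ 1) & (a ^ 1))
(5) ((a ^ 1) & (a ^ 1))  =[and_idem →]=  (a ^ 1)    ⊢ cost 3, within 3

(a ^ 1)   [cost 3]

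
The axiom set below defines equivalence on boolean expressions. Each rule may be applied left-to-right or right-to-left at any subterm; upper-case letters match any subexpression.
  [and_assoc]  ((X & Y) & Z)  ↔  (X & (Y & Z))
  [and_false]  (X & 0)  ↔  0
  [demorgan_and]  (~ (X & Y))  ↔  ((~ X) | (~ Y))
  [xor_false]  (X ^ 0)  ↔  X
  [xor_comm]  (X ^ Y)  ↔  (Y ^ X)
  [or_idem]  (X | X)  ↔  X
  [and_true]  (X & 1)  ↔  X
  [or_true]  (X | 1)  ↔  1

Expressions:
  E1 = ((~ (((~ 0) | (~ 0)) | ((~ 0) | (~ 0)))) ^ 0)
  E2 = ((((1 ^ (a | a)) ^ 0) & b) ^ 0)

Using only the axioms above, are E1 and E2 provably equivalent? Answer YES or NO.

NO

The axioms are sound identities: if E1 ↔* E2 then E1 and E2 evaluate identically under any assignment.
Under a=0, b=1: E1 evaluates to 0, E2 to 1. Distinct ⇒ no rewrite sequence connects them.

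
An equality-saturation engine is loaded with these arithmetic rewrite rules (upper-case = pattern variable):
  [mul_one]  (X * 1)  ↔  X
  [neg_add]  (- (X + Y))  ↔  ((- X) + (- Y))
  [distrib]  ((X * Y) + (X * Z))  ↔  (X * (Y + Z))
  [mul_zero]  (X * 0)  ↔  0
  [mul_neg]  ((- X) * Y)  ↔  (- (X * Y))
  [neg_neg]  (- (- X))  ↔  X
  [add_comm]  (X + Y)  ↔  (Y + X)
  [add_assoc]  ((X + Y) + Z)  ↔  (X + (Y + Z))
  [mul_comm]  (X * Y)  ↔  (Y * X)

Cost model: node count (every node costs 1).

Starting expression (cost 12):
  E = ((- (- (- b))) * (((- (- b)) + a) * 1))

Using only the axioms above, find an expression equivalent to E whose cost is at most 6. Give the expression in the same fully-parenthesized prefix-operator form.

((- b) * (b + a))   [cost 6]

(1) (- (- b))  =[neg_neg →]=  b    ⊢ ((- (- (- b))) * ((b + a) * 1))
(2) ((b + a) * 1)  =[mul_one →]=  (b + a)    ⊢ ((- (- (- b))) * (b + a))
(3) (- (- (- b)))  =[neg_neg →]=  (- b)    ⊢ cost 6, within 6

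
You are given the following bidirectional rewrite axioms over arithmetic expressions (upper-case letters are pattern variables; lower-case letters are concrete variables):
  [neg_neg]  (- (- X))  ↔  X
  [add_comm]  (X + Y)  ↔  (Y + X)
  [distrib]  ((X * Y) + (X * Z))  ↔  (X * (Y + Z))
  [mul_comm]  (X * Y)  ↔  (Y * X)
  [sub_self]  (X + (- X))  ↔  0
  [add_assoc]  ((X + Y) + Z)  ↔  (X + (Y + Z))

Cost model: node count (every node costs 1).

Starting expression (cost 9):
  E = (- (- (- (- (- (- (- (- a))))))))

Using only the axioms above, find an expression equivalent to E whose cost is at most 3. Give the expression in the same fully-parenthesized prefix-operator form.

step 1: neg_neg (→) rewrites (- (- (- (- (- (- (- (- a)))))))) into (- (- (- (- (- (- a))))))
step 2: neg_neg (→) rewrites (- (- (- a))) into (- a), now (- (- (- (- a))))
step 3: neg_neg (→) rewrites (- (- (- (- a)))) into (- (- a)), reaching cost 3 (bound 3)

(- (- a))   [cost 3]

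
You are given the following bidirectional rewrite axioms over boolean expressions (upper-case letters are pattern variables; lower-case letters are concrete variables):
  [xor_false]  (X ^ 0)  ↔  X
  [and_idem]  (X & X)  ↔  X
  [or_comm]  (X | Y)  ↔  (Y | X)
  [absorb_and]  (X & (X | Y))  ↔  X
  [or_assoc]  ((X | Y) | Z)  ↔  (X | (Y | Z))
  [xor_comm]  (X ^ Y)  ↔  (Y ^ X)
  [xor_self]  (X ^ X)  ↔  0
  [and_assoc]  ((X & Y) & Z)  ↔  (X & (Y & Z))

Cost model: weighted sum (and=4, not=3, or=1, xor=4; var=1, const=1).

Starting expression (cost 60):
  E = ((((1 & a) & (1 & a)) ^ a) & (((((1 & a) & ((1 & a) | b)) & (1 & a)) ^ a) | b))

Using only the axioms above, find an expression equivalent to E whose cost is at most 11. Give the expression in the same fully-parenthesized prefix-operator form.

(1) ((1 & a) & ((1 & a) | b))  =[absorb_and →]=  (1 & a)    ⊢ ((((1 & a) & (1 & a)) ^ a) & ((((1 & a) & (1 & a)) ^ a) | b))
(2) ((((1 & a) & (1 & a)) ^ a) & ((((1 & a) & (1 & a)) ^ a) | b))  =[absorb_and →]=  (((1 & a) & (1 & a)) ^ a)
(3) ((1 & a) & (1 & a))  =[and_idem →]=  (1 & a)    ⊢ cost 11, within 11

((1 & a) ^ a)   [cost 11]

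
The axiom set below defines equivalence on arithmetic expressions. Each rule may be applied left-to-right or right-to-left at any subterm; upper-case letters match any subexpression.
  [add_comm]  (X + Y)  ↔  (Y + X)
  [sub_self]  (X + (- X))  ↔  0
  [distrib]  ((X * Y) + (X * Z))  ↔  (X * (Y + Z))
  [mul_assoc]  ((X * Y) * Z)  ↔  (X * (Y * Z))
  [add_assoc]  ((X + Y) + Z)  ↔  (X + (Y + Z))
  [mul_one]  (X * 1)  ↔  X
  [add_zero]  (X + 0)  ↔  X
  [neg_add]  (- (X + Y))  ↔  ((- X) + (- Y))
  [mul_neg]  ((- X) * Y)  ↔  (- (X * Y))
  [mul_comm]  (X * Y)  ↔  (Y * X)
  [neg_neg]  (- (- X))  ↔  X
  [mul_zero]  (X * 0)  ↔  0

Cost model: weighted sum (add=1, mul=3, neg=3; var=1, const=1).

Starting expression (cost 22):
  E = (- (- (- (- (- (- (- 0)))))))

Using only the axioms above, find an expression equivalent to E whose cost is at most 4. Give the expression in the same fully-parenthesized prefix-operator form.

(- 0)   [cost 4]

1. [neg_neg →] (- (- (- 0)))  →  (- 0);  E = (- (- (- (- (- 0)))))
2. [neg_neg →] (- (- (- (- (- 0)))))  →  (- (- (- 0)))
3. [neg_neg →] (- (- (- 0)))  →  (- 0);  cost 4 ≤ 4, done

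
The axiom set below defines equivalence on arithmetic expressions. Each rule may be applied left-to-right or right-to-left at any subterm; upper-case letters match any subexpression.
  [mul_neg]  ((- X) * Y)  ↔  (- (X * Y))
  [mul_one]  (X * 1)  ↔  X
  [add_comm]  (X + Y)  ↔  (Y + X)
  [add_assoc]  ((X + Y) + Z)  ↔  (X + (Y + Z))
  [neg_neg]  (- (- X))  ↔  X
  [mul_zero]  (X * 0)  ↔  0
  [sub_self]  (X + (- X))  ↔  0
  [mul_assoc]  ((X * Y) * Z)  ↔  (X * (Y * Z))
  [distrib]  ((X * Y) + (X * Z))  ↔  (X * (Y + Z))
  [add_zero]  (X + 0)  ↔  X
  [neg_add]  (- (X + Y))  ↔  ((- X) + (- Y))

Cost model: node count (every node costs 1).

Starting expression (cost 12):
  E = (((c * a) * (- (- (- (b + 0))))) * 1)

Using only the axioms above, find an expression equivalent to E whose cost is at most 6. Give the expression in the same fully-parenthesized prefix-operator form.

1. [add_zero →] (b + 0)  →  b;  E = (((c * a) * (- (- (- b)))) * 1)
2. [neg_neg →] (- (- (- b)))  →  (- b);  E = (((c * a) * (- b)) * 1)
3. [mul_one →] (((c * a) * (- b)) * 1)  →  ((c * a) * (- b));  cost 6 ≤ 6, done

((c * a) * (- b))   [cost 6]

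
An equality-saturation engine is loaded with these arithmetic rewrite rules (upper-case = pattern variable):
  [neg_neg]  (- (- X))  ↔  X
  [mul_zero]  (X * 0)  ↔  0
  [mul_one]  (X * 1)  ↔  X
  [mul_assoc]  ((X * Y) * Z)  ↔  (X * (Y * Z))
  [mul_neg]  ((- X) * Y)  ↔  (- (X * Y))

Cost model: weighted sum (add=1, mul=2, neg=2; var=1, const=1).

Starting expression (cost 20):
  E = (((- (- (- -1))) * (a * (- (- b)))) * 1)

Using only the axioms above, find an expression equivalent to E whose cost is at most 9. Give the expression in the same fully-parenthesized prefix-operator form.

((- -1) * (a * b))   [cost 9]

step 1: mul_one (→) rewrites (((- (- (- -1))) * (a * (- (- b)))) * 1) into ((- (- (- -1))) * (a * (- (- b))))
step 2: neg_neg (→) rewrites (- (- (- -1))) into (- -1), now ((- -1) * (a * (- (- b))))
step 3: neg_neg (→) rewrites (- (- b)) into b, reaching cost 9 (bound 9)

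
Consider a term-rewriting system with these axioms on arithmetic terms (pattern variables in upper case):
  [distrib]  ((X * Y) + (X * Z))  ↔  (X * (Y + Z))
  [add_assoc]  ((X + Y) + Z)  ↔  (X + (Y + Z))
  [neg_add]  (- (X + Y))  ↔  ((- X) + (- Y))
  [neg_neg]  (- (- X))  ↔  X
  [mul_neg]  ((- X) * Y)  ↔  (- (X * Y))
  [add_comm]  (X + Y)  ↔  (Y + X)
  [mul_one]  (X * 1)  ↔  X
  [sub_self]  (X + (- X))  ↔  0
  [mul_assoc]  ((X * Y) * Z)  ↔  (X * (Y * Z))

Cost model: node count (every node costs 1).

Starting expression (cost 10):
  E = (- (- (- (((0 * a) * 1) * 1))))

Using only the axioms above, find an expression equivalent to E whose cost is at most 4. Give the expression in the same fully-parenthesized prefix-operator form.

(1) (- (- (((0 * a) * 1) * 1)))  =[neg_neg →]=  (((0 * a) * 1) * 1)    ⊢ (- (((0 * a) * 1) * 1))
(2) (((0 * a) * 1) * 1)  =[mul_one →]=  ((0 * a) * 1)    ⊢ (- ((0 * a) * 1))
(3) ((0 * a) * 1)  =[mul_one →]=  (0 * a)    ⊢ cost 4, within 4

(- (0 * a))   [cost 4]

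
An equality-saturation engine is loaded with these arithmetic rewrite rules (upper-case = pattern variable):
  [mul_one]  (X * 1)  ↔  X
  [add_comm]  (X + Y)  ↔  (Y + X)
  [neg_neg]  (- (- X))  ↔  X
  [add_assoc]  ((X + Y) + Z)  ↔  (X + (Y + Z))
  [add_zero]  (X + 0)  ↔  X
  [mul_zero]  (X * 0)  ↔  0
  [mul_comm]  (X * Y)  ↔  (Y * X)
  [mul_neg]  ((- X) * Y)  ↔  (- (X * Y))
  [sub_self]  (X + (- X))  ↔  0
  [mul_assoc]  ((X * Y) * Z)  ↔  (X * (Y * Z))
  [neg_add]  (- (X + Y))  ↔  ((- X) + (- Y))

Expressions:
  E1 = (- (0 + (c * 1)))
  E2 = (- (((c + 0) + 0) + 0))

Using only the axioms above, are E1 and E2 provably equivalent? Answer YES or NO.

(1) (c * 1)  =[mul_one →]=  c    ⊢ (- (0 + c))
(2) (0 + c)  =[add_comm →]=  (c + 0)    ⊢ (- (c + 0))
(3) c  =[add_zero ←]=  (c + 0)    ⊢ (- ((c + 0) + 0))
(4) (c + 0)  =[add_zero ←]=  ((c + 0) + 0)    ⊢ E2

YES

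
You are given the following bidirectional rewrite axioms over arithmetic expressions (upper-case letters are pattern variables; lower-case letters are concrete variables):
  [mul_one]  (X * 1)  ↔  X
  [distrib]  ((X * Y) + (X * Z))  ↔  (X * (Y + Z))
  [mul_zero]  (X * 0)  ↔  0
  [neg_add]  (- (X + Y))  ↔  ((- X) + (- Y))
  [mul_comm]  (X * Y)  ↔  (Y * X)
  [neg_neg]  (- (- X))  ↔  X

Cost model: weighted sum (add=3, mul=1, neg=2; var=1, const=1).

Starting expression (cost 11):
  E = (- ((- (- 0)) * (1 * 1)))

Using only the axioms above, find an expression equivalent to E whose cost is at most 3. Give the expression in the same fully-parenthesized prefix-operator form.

(- 0)   [cost 3]

step 1: mul_one (→) rewrites (1 * 1) into 1, now (- ((- (- 0)) * 1))
step 2: mul_one (→) rewrites ((- (- 0)) * 1) into (- (- 0)), now (- (- (- 0)))
step 3: neg_neg (→) rewrites (- (- (- 0))) into (- 0), reaching cost 3 (bound 3)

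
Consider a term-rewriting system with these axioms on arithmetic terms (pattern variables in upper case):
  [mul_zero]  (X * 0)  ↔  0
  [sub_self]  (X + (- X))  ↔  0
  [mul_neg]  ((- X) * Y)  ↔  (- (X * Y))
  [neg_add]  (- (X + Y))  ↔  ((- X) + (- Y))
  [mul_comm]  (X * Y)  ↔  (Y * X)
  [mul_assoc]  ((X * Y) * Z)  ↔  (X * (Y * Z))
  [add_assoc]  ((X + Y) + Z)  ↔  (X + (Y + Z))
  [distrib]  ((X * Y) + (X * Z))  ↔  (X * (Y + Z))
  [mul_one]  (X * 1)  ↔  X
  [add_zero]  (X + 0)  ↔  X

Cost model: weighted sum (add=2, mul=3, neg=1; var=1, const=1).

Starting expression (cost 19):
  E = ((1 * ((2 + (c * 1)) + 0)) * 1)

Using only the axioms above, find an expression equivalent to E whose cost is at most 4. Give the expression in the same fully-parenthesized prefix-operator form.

(2 + c)   [cost 4]

(1) ((2 + (c * 1)) + 0)  =[add_zero →]=  (2 + (c * 1))    ⊢ ((1 * (2 + (c * 1))) * 1)
(2) (c * 1)  =[mul_one →]=  c    ⊢ ((1 * (2 + c)) * 1)
(3) (1 * (2 + c))  =[mul_comm →]=  ((2 + c) * 1)    ⊢ (((2 + c) * 1) * 1)
(4) ((2 + c) * 1)  =[mul_one →]=  (2 + c)    ⊢ ((2 + c) * 1)
(5) ((2 + c) * 1)  =[mul_one →]=  (2 + c)    ⊢ cost 4, within 4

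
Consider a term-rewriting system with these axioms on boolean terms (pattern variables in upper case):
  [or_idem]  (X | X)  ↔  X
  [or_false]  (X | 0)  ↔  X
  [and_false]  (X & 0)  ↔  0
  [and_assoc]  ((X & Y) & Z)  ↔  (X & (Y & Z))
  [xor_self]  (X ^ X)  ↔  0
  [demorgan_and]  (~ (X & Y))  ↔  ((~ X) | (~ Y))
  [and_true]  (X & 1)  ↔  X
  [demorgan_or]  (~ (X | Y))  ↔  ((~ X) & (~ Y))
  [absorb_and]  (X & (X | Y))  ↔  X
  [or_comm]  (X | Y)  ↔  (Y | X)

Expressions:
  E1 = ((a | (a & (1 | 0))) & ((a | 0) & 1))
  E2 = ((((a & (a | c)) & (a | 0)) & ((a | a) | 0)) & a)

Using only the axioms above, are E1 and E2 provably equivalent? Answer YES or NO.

1. [or_false →] (1 | 0)  →  1;  E1 = ((a | (a & 1)) & ((a | 0) & 1))
2. [and_true →] (a & 1)  →  a;  E1 = ((a | a) & ((a | 0) & 1))
3. [or_false →] (a | 0)  →  a;  E1 = ((a | a) & (a & 1))
4. [or_idem →] (a | a)  →  a;  E1 = (a & (a & 1))
5. [and_true →] (a & 1)  →  a;  E1 = (a & a)
6. [absorb_and ←] a  →  (a & (a | a));  E1 = ((a & (a | a)) & a)
7. [or_false ←] (a | a)  →  ((a | a) | 0);  E1 = ((a & ((a | a) | 0)) & a)
8. [absorb_and ←] a  →  (a & (a | 0));  E1 = (((a & (a | 0)) & ((a | a) | 0)) & a)
9. [absorb_and ←] a  →  (a & (a | c));  this is E2

YES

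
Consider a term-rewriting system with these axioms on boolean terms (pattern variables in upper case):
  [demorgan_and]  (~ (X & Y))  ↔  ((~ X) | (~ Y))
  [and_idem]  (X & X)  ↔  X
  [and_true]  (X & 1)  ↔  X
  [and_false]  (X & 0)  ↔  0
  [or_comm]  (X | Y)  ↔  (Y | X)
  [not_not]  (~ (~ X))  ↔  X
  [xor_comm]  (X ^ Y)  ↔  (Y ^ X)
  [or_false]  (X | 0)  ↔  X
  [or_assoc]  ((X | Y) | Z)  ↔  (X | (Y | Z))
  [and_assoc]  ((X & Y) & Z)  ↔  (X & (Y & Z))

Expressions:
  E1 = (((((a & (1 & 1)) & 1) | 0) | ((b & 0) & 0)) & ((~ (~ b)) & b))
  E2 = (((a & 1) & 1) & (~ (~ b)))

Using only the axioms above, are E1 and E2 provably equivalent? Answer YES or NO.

step 1: or_false (→) rewrites (((a & (1 & 1)) & 1) | 0) into ((a & (1 & 1)) & 1), now ((((a & (1 & 1)) & 1) | ((b & 0) & 0)) & ((~ (~ b)) & b))
step 2: and_true (→) rewrites (1 & 1) into 1, now ((((a & 1) & 1) | ((b & 0) & 0)) & ((~ (~ b)) & b))
step 3: and_false (→) rewrites (b & 0) into 0, now ((((a & 1) & 1) | (0 & 0)) & ((~ (~ b)) & b))
step 4: and_idem (→) rewrites (0 & 0) into 0, now ((((a & 1) & 1) | 0) & ((~ (~ b)) & b))
step 5: and_true (→) rewrites ((a & 1) & 1) into (a & 1), now (((a & 1) | 0) & ((~ (~ b)) & b))
step 6: or_false (→) rewrites ((a & 1) | 0) into (a & 1), now ((a & 1) & ((~ (~ b)) & b))
step 7: not_not (→) rewrites (~ (~ b)) into b, now ((a & 1) & (b & b))
step 8: and_true (→) rewrites (a & 1) into a, now (a & (b & b))
step 9: and_idem (→) rewrites (b & b) into b, now (a & b)
step 10: and_true (←) rewrites a into (a & 1), now ((a & 1) & b)
step 11: not_not (←) rewrites b into (~ (~ b)), now ((a & 1) & (~ (~ b)))
step 12: and_true (←) rewrites a into (a & 1), which is E2

YES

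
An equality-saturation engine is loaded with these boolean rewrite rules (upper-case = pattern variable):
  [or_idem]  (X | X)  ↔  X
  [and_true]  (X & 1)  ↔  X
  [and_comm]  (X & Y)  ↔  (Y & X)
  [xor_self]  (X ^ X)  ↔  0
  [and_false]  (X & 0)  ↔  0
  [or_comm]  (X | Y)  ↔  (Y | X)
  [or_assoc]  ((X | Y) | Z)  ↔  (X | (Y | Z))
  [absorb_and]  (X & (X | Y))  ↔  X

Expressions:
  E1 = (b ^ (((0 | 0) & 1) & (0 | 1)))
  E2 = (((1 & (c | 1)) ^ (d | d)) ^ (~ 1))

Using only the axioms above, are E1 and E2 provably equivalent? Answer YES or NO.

The axioms are sound identities: if E1 ↔* E2 then E1 and E2 evaluate identically under any assignment.
Under b=0, c=0, d=0: E1 evaluates to 0, E2 to 1. Distinct ⇒ no rewrite sequence connects them.

NO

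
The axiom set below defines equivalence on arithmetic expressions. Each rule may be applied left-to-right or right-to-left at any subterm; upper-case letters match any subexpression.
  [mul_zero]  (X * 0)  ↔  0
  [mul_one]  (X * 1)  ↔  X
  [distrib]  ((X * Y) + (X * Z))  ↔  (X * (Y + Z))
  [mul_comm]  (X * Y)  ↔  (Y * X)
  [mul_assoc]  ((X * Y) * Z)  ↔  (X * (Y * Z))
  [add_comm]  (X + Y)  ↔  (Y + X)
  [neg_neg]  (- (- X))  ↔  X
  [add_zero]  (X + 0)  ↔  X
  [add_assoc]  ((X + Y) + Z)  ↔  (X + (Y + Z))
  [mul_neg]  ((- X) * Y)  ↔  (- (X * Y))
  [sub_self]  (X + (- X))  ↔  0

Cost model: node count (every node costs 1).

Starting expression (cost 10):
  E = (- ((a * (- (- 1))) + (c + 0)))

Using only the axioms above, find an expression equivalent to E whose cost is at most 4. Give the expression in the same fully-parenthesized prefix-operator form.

(- (a + c))   [cost 4]

1. [add_zero →] (c + 0)  →  c;  E = (- ((a * (- (- 1))) + c))
2. [neg_neg →] (- (- 1))  →  1;  E = (- ((a * 1) + c))
3. [mul_one →] (a * 1)  →  a;  cost 4 ≤ 4, done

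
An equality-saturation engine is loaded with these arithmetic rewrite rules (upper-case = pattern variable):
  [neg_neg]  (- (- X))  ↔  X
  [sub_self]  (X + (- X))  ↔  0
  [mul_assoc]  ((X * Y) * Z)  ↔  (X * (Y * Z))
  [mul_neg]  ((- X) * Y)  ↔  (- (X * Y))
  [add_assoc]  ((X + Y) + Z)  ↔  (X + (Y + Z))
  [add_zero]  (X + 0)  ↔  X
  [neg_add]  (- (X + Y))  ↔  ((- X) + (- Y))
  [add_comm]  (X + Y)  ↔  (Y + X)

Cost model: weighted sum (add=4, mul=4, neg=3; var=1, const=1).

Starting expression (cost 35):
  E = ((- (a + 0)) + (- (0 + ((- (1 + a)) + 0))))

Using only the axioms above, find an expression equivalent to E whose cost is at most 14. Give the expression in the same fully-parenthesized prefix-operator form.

((- a) + (a + 1))   [cost 14]

step 1: add_zero (→) rewrites ((- (1 + a)) + 0) into (- (1 + a)), now ((- (a + 0)) + (- (0 + (- (1 + a)))))
step 2: add_zero (→) rewrites (a + 0) into a, now ((- a) + (- (0 + (- (1 + a)))))
step 3: add_comm (→) rewrites (1 + a) into (a + 1), now ((- a) + (- (0 + (- (a + 1)))))
step 4: add_comm (→) rewrites (0 + (- (a + 1))) into ((- (a + 1)) + 0), now ((- a) + (- ((- (a + 1)) + 0)))
step 5: add_zero (→) rewrites ((- (a + 1)) + 0) into (- (a + 1)), now ((- a) + (- (- (a + 1))))
step 6: neg_neg (→) rewrites (- (- (a + 1))) into (a + 1), reaching cost 14 (bound 14)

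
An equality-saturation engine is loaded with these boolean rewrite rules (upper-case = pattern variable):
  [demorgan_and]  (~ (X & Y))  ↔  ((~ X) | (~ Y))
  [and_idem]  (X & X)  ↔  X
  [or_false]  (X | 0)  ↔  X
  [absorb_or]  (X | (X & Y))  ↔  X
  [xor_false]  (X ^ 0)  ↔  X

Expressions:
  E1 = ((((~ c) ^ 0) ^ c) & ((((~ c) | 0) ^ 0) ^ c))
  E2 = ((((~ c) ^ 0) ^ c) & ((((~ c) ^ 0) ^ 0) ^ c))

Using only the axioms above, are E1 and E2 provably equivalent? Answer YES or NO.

YES

1. [or_false →] ((~ c) | 0)  →  (~ c);  E1 = ((((~ c) ^ 0) ^ c) & (((~ c) ^ 0) ^ c))
2. [xor_false ←] ((~ c) ^ 0)  →  (((~ c) ^ 0) ^ 0);  this is E2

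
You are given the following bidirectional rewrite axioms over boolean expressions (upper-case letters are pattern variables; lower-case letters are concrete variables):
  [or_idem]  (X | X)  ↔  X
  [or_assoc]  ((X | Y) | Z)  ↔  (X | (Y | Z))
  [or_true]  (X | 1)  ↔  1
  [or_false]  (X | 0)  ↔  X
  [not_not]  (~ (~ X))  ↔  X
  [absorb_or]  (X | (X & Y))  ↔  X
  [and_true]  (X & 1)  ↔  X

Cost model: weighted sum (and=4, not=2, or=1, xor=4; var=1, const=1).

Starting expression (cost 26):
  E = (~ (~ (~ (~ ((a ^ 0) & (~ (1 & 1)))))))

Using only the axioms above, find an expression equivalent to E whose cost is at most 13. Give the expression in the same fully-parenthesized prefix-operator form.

step 1: and_true (→) rewrites (1 & 1) into 1, now (~ (~ (~ (~ ((a ^ 0) & (~ 1))))))
step 2: not_not (→) rewrites (~ (~ ((a ^ 0) & (~ 1)))) into ((a ^ 0) & (~ 1)), now (~ (~ ((a ^ 0) & (~ 1))))
step 3: not_not (→) rewrites (~ (~ ((a ^ 0) & (~ 1)))) into ((a ^ 0) & (~ 1)), reaching cost 13 (bound 13)

((a ^ 0) & (~ 1))   [cost 13]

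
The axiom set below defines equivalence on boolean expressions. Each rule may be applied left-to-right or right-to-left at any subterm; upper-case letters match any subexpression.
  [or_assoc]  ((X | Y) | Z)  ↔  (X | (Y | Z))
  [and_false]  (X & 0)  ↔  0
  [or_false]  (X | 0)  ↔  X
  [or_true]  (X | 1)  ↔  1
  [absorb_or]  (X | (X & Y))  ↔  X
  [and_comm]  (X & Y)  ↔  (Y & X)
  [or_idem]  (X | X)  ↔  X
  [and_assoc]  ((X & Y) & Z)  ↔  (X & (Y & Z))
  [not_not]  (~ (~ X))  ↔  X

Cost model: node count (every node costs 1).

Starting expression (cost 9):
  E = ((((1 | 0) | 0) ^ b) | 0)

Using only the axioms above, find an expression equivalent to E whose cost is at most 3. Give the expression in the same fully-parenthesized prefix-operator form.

(1 ^ b)   [cost 3]

step 1: or_false (→) rewrites ((1 | 0) | 0) into (1 | 0), now (((1 | 0) ^ b) | 0)
step 2: or_false (→) rewrites (1 | 0) into 1, now ((1 ^ b) | 0)
step 3: or_false (→) rewrites ((1 ^ b) | 0) into (1 ^ b), reaching cost 3 (bound 3)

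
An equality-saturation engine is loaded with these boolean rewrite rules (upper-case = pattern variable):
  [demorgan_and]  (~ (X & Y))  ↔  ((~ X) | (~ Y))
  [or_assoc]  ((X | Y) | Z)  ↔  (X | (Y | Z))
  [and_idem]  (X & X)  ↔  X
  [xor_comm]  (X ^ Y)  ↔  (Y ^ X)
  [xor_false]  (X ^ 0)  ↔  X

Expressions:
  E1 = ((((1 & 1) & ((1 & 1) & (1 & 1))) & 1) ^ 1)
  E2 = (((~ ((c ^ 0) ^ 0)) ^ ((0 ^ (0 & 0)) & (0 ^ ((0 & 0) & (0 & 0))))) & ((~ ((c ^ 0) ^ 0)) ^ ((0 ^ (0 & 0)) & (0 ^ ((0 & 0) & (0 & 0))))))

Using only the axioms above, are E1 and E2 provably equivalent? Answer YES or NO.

NO

The axioms are sound identities: if E1 ↔* E2 then E1 and E2 evaluate identically under any assignment.
Under c=0: E1 evaluates to 0, E2 to 1. Distinct ⇒ no rewrite sequence connects them.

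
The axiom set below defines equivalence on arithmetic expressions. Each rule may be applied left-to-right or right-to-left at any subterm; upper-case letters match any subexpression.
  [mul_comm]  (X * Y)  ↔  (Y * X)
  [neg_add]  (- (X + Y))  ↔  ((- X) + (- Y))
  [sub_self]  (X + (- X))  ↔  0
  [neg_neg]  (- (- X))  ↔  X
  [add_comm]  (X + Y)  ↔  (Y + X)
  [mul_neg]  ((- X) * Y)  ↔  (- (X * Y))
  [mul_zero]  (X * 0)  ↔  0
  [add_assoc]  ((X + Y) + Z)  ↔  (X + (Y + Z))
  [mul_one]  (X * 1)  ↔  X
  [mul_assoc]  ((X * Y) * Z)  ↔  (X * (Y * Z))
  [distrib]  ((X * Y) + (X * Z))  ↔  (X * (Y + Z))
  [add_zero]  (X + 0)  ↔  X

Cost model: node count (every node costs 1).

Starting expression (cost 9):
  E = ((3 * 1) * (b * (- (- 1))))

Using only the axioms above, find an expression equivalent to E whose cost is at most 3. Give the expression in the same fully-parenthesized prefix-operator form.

(3 * b)   [cost 3]

1. [mul_one →] (3 * 1)  →  3;  E = (3 * (b * (- (- 1))))
2. [neg_neg →] (- (- 1))  →  1;  E = (3 * (b * 1))
3. [mul_one →] (b * 1)  →  b;  cost 3 ≤ 3, done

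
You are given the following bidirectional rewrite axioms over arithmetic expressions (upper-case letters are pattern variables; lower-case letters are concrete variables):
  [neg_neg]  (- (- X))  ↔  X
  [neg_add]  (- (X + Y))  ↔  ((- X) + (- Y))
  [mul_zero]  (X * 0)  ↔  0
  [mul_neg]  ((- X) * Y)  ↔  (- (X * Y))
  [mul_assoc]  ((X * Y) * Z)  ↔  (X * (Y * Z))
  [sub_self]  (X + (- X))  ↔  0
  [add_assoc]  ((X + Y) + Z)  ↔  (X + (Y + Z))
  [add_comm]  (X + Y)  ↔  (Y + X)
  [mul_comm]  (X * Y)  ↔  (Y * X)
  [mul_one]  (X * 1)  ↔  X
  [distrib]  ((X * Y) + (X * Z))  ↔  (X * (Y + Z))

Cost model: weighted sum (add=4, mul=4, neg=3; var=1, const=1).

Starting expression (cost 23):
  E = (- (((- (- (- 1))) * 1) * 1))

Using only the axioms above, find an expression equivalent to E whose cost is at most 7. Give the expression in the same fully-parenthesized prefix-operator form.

1. [neg_neg →] (- (- (- 1)))  →  (- 1);  E = (- (((- 1) * 1) * 1))
2. [mul_one →] ((- 1) * 1)  →  (- 1);  E = (- ((- 1) * 1))
3. [mul_one →] ((- 1) * 1)  →  (- 1);  cost 7 ≤ 7, done

(- (- 1))   [cost 7]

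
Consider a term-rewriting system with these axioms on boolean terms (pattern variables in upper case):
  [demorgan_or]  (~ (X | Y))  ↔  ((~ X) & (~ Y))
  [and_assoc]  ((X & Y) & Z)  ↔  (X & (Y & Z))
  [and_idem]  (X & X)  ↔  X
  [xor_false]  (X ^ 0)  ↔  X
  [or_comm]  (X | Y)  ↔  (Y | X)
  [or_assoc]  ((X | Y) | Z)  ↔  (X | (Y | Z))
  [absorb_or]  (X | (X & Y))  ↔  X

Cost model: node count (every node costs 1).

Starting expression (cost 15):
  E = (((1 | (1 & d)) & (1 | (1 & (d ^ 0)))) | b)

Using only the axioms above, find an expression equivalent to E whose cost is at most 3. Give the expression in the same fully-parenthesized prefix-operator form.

(1 | b)   [cost 3]

step 1: xor_false (→) rewrites (d ^ 0) into d, now (((1 | (1 & d)) & (1 | (1 & d))) | b)
step 2: and_idem (→) rewrites ((1 | (1 & d)) & (1 | (1 & d))) into (1 | (1 & d)), now ((1 | (1 & d)) | b)
step 3: absorb_or (→) rewrites (1 | (1 & d)) into 1, reaching cost 3 (bound 3)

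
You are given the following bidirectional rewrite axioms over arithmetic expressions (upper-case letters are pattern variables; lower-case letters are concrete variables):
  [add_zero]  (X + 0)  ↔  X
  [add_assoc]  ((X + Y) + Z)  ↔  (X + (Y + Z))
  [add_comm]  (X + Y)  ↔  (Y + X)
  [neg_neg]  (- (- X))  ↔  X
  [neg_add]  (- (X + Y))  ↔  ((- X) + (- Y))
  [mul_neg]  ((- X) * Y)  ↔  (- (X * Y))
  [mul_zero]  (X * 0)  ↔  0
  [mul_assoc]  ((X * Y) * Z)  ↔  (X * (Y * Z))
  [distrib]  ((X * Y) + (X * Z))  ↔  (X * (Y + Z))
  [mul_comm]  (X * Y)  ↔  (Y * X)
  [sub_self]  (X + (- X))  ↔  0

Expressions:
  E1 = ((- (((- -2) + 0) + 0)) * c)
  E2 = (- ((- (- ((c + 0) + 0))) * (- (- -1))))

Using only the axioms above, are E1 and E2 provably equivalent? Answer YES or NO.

NO

All listed rules preserve value, hence provable equivalence implies equal values everywhere; look for a separating assignment.
c=1 gives E1 ↦ -2, E2 ↦ 1; values differ ⇒ not provably equivalent.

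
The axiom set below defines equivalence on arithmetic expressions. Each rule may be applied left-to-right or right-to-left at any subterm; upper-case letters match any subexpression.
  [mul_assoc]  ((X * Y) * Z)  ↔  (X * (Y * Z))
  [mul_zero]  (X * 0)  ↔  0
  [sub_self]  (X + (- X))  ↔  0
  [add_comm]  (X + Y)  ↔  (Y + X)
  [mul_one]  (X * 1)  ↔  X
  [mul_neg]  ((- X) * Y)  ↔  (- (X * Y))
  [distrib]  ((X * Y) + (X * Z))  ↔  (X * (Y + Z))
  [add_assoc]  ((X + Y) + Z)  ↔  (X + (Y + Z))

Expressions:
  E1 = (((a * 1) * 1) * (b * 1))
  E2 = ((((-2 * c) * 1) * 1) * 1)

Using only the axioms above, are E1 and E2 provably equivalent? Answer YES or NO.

All listed rules preserve value, hence provable equivalence implies equal values everywhere; look for a separating assignment.
a=0, b=0, c=1 gives E1 ↦ 0, E2 ↦ -2; values differ ⇒ not provably equivalent.

NO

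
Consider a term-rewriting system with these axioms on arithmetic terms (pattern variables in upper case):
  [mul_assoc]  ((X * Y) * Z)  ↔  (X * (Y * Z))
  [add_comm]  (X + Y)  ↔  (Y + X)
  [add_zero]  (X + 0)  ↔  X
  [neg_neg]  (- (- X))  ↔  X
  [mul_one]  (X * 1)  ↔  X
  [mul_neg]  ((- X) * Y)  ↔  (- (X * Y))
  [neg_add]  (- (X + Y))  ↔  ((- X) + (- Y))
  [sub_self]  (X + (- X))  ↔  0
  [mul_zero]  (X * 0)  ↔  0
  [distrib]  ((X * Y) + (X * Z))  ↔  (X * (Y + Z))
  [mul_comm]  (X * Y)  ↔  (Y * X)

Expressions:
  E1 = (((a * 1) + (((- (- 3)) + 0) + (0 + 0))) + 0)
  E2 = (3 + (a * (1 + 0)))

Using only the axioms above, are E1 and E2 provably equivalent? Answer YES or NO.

1. [neg_neg →] (- (- 3))  →  3;  E1 = (((a * 1) + ((3 + 0) + (0 + 0))) + 0)
2. [mul_one →] (a * 1)  →  a;  E1 = ((a + ((3 + 0) + (0 + 0))) + 0)
3. [add_zero →] ((a + ((3 + 0) + (0 + 0))) + 0)  →  (a + ((3 + 0) + (0 + 0)))
4. [add_zero →] (0 + 0)  →  0;  E1 = (a + ((3 + 0) + 0))
5. [add_zero →] ((3 + 0) + 0)  →  (3 + 0);  E1 = (a + (3 + 0))
6. [add_zero →] (3 + 0)  →  3;  E1 = (a + 3)
7. [mul_one ←] a  →  (a * 1);  E1 = ((a * 1) + 3)
8. [add_comm →] ((a * 1) + 3)  →  (3 + (a * 1))
9. [add_zero ←] 1  →  (1 + 0);  this is E2

YES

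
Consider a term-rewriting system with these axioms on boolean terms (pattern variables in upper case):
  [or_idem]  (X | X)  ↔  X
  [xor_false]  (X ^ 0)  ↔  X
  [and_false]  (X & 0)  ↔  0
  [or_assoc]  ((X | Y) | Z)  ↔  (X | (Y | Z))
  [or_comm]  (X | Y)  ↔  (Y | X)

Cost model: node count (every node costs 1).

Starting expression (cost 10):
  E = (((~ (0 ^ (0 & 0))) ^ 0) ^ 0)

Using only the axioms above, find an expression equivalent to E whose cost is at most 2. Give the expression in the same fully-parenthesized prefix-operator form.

step 1: and_false (→) rewrites (0 & 0) into 0, now (((~ (0 ^ 0)) ^ 0) ^ 0)
step 2: xor_false (→) rewrites (((~ (0 ^ 0)) ^ 0) ^ 0) into ((~ (0 ^ 0)) ^ 0)
step 3: xor_false (→) rewrites (0 ^ 0) into 0, now ((~ 0) ^ 0)
step 4: xor_false (→) rewrites ((~ 0) ^ 0) into (~ 0), reaching cost 2 (bound 2)

(~ 0)   [cost 2]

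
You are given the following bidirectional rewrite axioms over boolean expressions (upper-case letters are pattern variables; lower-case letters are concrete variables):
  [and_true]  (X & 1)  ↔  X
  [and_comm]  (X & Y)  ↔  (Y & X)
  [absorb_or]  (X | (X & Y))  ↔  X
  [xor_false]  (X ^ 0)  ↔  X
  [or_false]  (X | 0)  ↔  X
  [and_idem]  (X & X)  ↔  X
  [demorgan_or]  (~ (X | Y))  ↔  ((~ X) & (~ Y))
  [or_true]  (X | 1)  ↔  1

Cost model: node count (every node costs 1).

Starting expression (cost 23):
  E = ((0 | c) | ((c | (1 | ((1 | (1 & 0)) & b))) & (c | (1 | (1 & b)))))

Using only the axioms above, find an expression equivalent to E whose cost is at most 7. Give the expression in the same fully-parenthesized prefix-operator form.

((0 | c) | (c | 1))   [cost 7]

1. [absorb_or →] (1 | (1 & 0))  →  1;  E = ((0 | c) | ((c | (1 | (1 & b))) & (c | (1 | (1 & b)))))
2. [and_idem →] ((c | (1 | (1 & b))) & (c | (1 | (1 & b))))  →  (c | (1 | (1 & b)));  E = ((0 | c) | (c | (1 | (1 & b))))
3. [absorb_or →] (1 | (1 & b))  →  1;  cost 7 ≤ 7, done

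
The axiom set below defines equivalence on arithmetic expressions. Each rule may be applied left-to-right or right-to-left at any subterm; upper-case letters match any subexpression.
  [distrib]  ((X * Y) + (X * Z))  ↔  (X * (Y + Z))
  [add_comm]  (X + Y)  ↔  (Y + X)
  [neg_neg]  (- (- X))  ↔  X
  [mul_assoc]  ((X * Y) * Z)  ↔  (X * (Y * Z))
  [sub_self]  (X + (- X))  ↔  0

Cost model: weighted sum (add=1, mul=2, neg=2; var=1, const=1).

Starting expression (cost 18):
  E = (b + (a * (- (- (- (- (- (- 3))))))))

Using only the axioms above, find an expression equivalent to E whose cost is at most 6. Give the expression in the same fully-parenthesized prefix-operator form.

1. [neg_neg →] (- (- (- 3)))  →  (- 3);  E = (b + (a * (- (- (- (- 3))))))
2. [neg_neg →] (- (- (- 3)))  →  (- 3);  E = (b + (a * (- (- 3))))
3. [neg_neg →] (- (- 3))  →  3;  cost 6 ≤ 6, done

(b + (a * 3))   [cost 6]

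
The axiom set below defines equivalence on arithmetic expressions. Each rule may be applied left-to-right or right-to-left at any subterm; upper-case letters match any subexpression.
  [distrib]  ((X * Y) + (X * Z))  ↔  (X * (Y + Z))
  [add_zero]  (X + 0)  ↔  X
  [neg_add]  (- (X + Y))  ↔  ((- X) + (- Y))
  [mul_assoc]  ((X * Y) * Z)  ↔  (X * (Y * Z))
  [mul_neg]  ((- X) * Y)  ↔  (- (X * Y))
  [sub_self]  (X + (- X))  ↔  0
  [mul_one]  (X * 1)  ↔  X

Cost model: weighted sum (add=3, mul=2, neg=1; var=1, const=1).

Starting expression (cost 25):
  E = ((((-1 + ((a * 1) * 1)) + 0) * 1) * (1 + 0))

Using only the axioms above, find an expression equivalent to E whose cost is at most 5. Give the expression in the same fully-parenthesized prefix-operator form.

step 1: mul_one (→) rewrites (((-1 + ((a * 1) * 1)) + 0) * 1) into ((-1 + ((a * 1) * 1)) + 0), now (((-1 + ((a * 1) * 1)) + 0) * (1 + 0))
step 2: mul_one (→) rewrites ((a * 1) * 1) into (a * 1), now (((-1 + (a * 1)) + 0) * (1 + 0))
step 3: add_zero (→) rewrites (1 + 0) into 1, now (((-1 + (a * 1)) + 0) * 1)
step 4: mul_one (→) rewrites (a * 1) into a, now (((-1 + a) + 0) * 1)
step 5: add_zero (→) rewrites ((-1 + a) + 0) into (-1 + a), now ((-1 + a) * 1)
step 6: mul_one (→) rewrites ((-1 + a) * 1) into (-1 + a), reaching cost 5 (bound 5)

(-1 + a)   [cost 5]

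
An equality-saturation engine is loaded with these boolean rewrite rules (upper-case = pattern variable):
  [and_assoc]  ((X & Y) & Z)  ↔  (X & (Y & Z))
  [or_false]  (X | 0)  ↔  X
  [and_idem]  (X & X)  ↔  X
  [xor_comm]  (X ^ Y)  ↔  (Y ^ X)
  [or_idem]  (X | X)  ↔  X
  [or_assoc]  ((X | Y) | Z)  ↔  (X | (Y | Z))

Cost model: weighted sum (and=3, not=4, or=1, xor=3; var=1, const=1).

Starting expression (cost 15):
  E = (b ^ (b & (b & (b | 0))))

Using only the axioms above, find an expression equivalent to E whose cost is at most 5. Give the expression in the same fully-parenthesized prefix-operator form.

(b ^ b)   [cost 5]

1. [or_false →] (b | 0)  →  b;  E = (b ^ (b & (b & b)))
2. [and_idem →] (b & b)  →  b;  E = (b ^ (b & b))
3. [and_idem →] (b & b)  →  b;  cost 5 ≤ 5, done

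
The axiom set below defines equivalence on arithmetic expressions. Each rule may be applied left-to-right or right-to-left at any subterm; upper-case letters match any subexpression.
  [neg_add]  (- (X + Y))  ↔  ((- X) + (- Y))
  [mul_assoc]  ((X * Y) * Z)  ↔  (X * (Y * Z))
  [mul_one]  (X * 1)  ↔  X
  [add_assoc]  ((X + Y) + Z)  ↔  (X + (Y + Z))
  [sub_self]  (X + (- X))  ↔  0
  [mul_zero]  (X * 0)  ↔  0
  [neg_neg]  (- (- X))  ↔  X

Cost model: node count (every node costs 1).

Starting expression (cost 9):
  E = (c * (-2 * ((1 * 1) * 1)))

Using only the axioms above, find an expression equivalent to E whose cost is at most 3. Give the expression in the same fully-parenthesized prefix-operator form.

(c * -2)   [cost 3]

(1) ((1 * 1) * 1)  =[mul_one →]=  (1 * 1)    ⊢ (c * (-2 * (1 * 1)))
(2) (1 * 1)  =[mul_one →]=  1    ⊢ (c * (-2 * 1))
(3) (-2 * 1)  =[mul_one →]=  -2    ⊢ cost 3, within 3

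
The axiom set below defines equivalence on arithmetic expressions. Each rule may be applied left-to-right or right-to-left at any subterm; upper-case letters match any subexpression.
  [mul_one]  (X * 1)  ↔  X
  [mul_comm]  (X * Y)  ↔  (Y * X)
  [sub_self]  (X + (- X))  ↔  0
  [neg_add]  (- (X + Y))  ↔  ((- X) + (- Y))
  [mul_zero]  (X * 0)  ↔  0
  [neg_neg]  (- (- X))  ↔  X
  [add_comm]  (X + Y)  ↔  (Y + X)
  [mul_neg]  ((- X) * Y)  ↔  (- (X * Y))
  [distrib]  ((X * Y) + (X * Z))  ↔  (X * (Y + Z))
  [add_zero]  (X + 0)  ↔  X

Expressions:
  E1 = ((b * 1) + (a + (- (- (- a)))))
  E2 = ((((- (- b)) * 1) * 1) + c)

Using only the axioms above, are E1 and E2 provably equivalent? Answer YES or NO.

Every axiom is a valid identity, so a rewrite proof would force E1 and E2 to agree under every assignment.
At a=0, b=0, c=1: E1 = 0 but E2 = 1; they differ, so no derivation exists.

NO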